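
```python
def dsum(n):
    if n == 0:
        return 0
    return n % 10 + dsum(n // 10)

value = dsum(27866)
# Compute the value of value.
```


dsum(27866)
= 6 + dsum(2786)
= 6 + 6 + dsum(278)
= 6 + 6 + 8 + dsum(27)
= 6 + 6 + 8 + 7 + dsum(2)
= 6 + 6 + 8 + 7 + 2 + dsum(0)
= 6 + 6 + 8 + 7 + 2 + 0
= 29


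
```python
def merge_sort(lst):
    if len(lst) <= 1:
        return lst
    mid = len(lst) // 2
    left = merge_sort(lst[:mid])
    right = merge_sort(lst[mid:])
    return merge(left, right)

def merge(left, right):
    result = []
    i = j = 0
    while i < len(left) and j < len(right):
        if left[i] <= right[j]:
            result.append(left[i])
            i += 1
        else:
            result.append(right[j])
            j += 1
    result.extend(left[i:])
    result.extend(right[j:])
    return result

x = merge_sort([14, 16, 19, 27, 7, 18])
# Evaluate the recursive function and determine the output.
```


merge_sort([14, 16, 19, 27, 7, 18])
Split into [14, 16, 19] and [27, 7, 18]
Left sorted: [14, 16, 19]
Right sorted: [7, 18, 27]
Merge [14, 16, 19] and [7, 18, 27]
= [7, 14, 16, 18, 19, 27]


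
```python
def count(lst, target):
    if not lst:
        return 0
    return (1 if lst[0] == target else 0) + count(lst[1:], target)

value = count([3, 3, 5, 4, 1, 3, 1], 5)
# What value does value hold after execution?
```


count([3, 3, 5, 4, 1, 3, 1], 5)
lst[0]=3 != 5: 0 + count([3, 5, 4, 1, 3, 1], 5)
lst[0]=3 != 5: 0 + count([5, 4, 1, 3, 1], 5)
lst[0]=5 == 5: 1 + count([4, 1, 3, 1], 5)
lst[0]=4 != 5: 0 + count([1, 3, 1], 5)
lst[0]=1 != 5: 0 + count([3, 1], 5)
lst[0]=3 != 5: 0 + count([1], 5)
lst[0]=1 != 5: 0 + count([], 5)
= 1


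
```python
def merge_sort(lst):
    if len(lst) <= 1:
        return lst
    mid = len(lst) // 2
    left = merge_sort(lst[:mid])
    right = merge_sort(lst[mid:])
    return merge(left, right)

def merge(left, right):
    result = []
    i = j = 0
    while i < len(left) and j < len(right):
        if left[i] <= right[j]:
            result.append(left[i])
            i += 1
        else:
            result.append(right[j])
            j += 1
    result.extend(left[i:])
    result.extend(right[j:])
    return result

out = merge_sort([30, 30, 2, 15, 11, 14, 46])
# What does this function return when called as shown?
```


merge_sort([30, 30, 2, 15, 11, 14, 46])
Split into [30, 30, 2] and [15, 11, 14, 46]
Left sorted: [2, 30, 30]
Right sorted: [11, 14, 15, 46]
Merge [2, 30, 30] and [11, 14, 15, 46]
= [2, 11, 14, 15, 30, 30, 46]


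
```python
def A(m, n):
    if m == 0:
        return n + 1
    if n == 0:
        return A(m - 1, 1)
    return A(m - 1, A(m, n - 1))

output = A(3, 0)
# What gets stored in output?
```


A(3, 0)
n == 0: return A(2, 1)
= A(2, 1) = 5
= 5


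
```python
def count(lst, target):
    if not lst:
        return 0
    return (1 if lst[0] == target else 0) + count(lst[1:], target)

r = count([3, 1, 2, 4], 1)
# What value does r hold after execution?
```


count([3, 1, 2, 4], 1)
lst[0]=3 != 1: 0 + count([1, 2, 4], 1)
lst[0]=1 == 1: 1 + count([2, 4], 1)
lst[0]=2 != 1: 0 + count([4], 1)
lst[0]=4 != 1: 0 + count([], 1)
= 1


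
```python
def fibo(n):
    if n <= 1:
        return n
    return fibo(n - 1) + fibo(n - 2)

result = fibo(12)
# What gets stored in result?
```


fibo(12)
= fibo(11) + fibo(10)
= (fibo(10) + fibo(9)) + fibo(10)
Computing bottom-up: fibo(0)=0, fibo(1)=1, fibo(2)=1, fibo(3)=2, fibo(4)=3, fibo(5)=5, fibo(6)=8, fibo(7)=13, fibo(8)=21, fibo(9)=34, fibo(10)=55, fibo(11)=89, fibo(12)=144
= 144


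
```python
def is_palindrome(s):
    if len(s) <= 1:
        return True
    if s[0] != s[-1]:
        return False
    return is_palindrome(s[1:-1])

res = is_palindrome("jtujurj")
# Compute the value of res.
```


is_palindrome("jtujurj")
"jtujurj": s[0]='j' == s[-1]='j' -> is_palindrome("tujur")
"tujur": s[0]='t' != s[-1]='r' -> False
= False


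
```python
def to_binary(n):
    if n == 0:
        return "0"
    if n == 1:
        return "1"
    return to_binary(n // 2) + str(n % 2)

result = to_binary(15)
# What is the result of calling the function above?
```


to_binary(15)
= to_binary(7) + "1"
= to_binary(3) + "1" + "1"
= to_binary(1) + "1" + "1" + "1"
= "1" + "1" + "1" + "1"
= "1111"


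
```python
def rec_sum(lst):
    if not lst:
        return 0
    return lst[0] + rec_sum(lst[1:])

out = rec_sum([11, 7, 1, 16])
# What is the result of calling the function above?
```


rec_sum([11, 7, 1, 16])
= 11 + rec_sum([7, 1, 16])
= 11 + 7 + rec_sum([1, 16])
= 11 + 7 + 1 + rec_sum([16])
= 11 + 7 + 1 + 16 + rec_sum([])
= 11 + 7 + 1 + 16 + 0
= 35


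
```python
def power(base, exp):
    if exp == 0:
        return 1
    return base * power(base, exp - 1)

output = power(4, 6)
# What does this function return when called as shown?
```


power(4, 6)
= 4 * power(4, 5)
= 4 * 4 * power(4, 4)
= 4 * 4 * 4 * power(4, 3)
= 4 * 4 * 4 * 4 * power(4, 2)
= 4 * 4 * 4 * 4 * 4 * power(4, 1)
= 4 * 4 * 4 * 4 * 4 * 4 * power(4, 0)
= 4 * 4 * 4 * 4 * 4 * 4 * 1
= 4096


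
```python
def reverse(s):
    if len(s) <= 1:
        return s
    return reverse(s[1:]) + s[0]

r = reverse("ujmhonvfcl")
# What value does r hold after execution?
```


reverse("ujmhonvfcl")
= reverse("jmhonvfcl") + "u"
= reverse("mhonvfcl") + "j" + "u"
= reverse("honvfcl") + "m" + "j" + "u"
= reverse("onvfcl") + "h" + "m" + "j" + "u"
= reverse("nvfcl") + "o" + "h" + "m" + "j" + "u"
= reverse("vfcl") + "n" + "o" + "h" + "m" + "j" + "u"
= reverse("fcl") + "v" + "n" + "o" + "h" + "m" + "j" + "u"
= reverse("cl") + "f" + "v" + "n" + "o" + "h" + "m" + "j" + "u"
= reverse("l") + "c" + "f" + "v" + "n" + "o" + "h" + "m" + "j" + "u"
= "l" + "c" + "f" + "v" + "n" + "o" + "h" + "m" + "j" + "u"
= "lcfvnohmju"


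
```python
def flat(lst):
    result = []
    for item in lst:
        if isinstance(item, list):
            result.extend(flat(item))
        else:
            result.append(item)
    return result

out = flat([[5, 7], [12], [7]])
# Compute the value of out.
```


flat([[5, 7], [12], [7]])
Processing each element:
  [5, 7] is a list -> flat recursively -> [5, 7]
  [12] is a list -> flat recursively -> [12]
  [7] is a list -> flat recursively -> [7]
= [5, 7, 12, 7]


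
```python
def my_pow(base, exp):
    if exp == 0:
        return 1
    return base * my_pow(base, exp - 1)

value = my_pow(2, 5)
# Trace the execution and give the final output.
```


my_pow(2, 5)
= 2 * my_pow(2, 4)
= 2 * 2 * my_pow(2, 3)
= 2 * 2 * 2 * my_pow(2, 2)
= 2 * 2 * 2 * 2 * my_pow(2, 1)
= 2 * 2 * 2 * 2 * 2 * my_pow(2, 0)
= 2 * 2 * 2 * 2 * 2 * 1
= 32


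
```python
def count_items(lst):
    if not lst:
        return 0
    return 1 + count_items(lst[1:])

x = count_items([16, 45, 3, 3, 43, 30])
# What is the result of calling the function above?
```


count_items([16, 45, 3, 3, 43, 30])
= 1 + count_items([45, 3, 3, 43, 30])
= 1 + 1 + count_items([3, 3, 43, 30])
= 1 + 1 + 1 + count_items([3, 43, 30])
= 1 + 1 + 1 + 1 + count_items([43, 30])
= 1 + 1 + 1 + 1 + 1 + count_items([30])
= 1 + 1 + 1 + 1 + 1 + 1 + count_items([])
= 1 + 1 + 1 + 1 + 1 + 1 + 0
= 6


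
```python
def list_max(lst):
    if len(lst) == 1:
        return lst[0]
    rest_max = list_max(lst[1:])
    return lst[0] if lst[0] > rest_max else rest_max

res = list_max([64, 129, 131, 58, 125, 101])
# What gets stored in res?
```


list_max([64, 129, 131, 58, 125, 101])
= compare 64 with list_max([129, 131, 58, 125, 101])
= compare 129 with list_max([131, 58, 125, 101])
= compare 131 with list_max([58, 125, 101])
= compare 58 with list_max([125, 101])
= compare 125 with list_max([101])
Base: list_max([101]) = 101
compare 125 with 101: max = 125
compare 58 with 125: max = 125
compare 131 with 125: max = 131
compare 129 with 131: max = 131
compare 64 with 131: max = 131
= 131


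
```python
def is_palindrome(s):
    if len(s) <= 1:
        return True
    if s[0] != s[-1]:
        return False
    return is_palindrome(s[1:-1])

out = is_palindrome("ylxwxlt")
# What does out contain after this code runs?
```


is_palindrome("ylxwxlt")
"ylxwxlt": s[0]='y' != s[-1]='t' -> False
= False


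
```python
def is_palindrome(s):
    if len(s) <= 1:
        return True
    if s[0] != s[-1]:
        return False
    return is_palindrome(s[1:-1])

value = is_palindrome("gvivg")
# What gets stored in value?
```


is_palindrome("gvivg")
"gvivg": s[0]='g' == s[-1]='g' -> is_palindrome("viv")
"viv": s[0]='v' == s[-1]='v' -> is_palindrome("i")
"i": len <= 1 -> True
= True


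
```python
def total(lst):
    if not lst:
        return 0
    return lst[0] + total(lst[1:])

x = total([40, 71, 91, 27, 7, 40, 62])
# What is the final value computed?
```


total([40, 71, 91, 27, 7, 40, 62])
= 40 + total([71, 91, 27, 7, 40, 62])
= 40 + 71 + total([91, 27, 7, 40, 62])
= 40 + 71 + 91 + total([27, 7, 40, 62])
= 40 + 71 + 91 + 27 + total([7, 40, 62])
= 40 + 71 + 91 + 27 + 7 + total([40, 62])
= 40 + 71 + 91 + 27 + 7 + 40 + total([62])
= 40 + 71 + 91 + 27 + 7 + 40 + 62 + total([])
= 40 + 71 + 91 + 27 + 7 + 40 + 62 + 0
= 338


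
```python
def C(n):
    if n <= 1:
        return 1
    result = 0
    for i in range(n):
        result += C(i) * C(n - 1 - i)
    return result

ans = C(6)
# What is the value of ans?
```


C(6)
= sum of C(i) * C(6-1-i) for i in 0..5
First compute sub-values bottom-up:
  C(0) = 1, C(1) = 1
  C(2) = 1*1 + 1*1 = 2
  C(3) = 1*2 + 1*1 + 2*1 = 5
  C(4) = 1*5 + 1*2 + 2*1 + 5*1 = 14
  C(5) = 1*14 + 1*5 + 2*2 + 5*1 + 14*1 = 42
Now C(6):
  C(0)*C(5) = 1*42 = 42
  C(1)*C(4) = 1*14 = 14
  C(2)*C(3) = 2*5 = 10
  C(3)*C(2) = 5*2 = 10
  C(4)*C(1) = 14*1 = 14
  C(5)*C(0) = 42*1 = 42
= 42 + 14 + 10 + 10 + 14 + 42
= 132


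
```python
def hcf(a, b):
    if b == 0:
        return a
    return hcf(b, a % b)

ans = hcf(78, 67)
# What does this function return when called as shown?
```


hcf(78, 67)
= hcf(67, 78 % 67) = hcf(67, 11)
= hcf(11, 67 % 11) = hcf(11, 1)
= hcf(1, 11 % 1) = hcf(1, 0)
b == 0, return a = 1


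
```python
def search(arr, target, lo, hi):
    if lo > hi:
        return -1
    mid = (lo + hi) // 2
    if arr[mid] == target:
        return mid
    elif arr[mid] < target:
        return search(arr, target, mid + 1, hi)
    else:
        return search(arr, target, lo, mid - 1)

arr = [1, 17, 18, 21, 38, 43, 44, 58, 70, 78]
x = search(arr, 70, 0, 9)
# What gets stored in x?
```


search(arr, 70, 0, 9)
lo=0, hi=9, mid=4, arr[mid]=38
38 < 70, search right half
lo=5, hi=9, mid=7, arr[mid]=58
58 < 70, search right half
lo=8, hi=9, mid=8, arr[mid]=70
arr[8] == 70, found at index 8
= 8


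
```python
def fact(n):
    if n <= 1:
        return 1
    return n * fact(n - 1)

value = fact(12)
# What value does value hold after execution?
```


fact(12)
= 12 * fact(11)
= 12 * 11 * fact(10)
= 12 * 11 * 10 * fact(9)
= 12 * 11 * 10 * 9 * fact(8)
= 12 * 11 * 10 * 9 * 8 * fact(7)
= 12 * 11 * 10 * 9 * 8 * 7 * fact(6)
= 12 * 11 * 10 * 9 * 8 * 7 * 6 * fact(5)
= 12 * 11 * 10 * 9 * 8 * 7 * 6 * 5 * fact(4)
= 12 * 11 * 10 * 9 * 8 * 7 * 6 * 5 * 4 * fact(3)
= 12 * 11 * 10 * 9 * 8 * 7 * 6 * 5 * 4 * 3 * fact(2)
= 12 * 11 * 10 * 9 * 8 * 7 * 6 * 5 * 4 * 3 * 2 * fact(1)
= 12 * 11 * 10 * 9 * 8 * 7 * 6 * 5 * 4 * 3 * 2 * 1
= 479001600


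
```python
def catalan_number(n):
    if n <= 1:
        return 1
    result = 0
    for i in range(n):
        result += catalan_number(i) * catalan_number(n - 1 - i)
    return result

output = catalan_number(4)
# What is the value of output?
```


catalan_number(4)
= sum of catalan_number(i) * catalan_number(4-1-i) for i in 0..3
First compute sub-values bottom-up:
  catalan_number(0) = 1, catalan_number(1) = 1
  catalan_number(2) = 1*1 + 1*1 = 2
  catalan_number(3) = 1*2 + 1*1 + 2*1 = 5
Now catalan_number(4):
  catalan_number(0)*catalan_number(3) = 1*5 = 5
  catalan_number(1)*catalan_number(2) = 1*2 = 2
  catalan_number(2)*catalan_number(1) = 2*1 = 2
  catalan_number(3)*catalan_number(0) = 5*1 = 5
= 5 + 2 + 2 + 5
= 14


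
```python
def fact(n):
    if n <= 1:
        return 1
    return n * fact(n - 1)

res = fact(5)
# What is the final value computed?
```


fact(5)
= 5 * fact(4)
= 5 * 4 * fact(3)
= 5 * 4 * 3 * fact(2)
= 5 * 4 * 3 * 2 * fact(1)
= 5 * 4 * 3 * 2 * 1
= 120


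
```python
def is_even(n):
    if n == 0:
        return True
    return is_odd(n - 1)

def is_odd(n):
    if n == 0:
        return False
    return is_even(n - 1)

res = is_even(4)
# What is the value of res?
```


is_even(4)
= is_odd(3)
= is_even(2)
= is_odd(1)
= is_even(0)
n == 0: return True
= True


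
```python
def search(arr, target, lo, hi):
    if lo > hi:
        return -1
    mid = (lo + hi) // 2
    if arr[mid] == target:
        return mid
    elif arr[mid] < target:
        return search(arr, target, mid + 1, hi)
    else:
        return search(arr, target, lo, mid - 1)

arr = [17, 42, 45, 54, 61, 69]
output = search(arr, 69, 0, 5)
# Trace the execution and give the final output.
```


search(arr, 69, 0, 5)
lo=0, hi=5, mid=2, arr[mid]=45
45 < 69, search right half
lo=3, hi=5, mid=4, arr[mid]=61
61 < 69, search right half
lo=5, hi=5, mid=5, arr[mid]=69
arr[5] == 69, found at index 5
= 5


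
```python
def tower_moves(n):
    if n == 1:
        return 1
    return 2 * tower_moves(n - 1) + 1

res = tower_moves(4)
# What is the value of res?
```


tower_moves(4)
= 2 * tower_moves(3) + 1
= 2 * (2 * tower_moves(2) + 1) + 1
= 2 * (2 * (2 * tower_moves(1) + 1) + 1) + 1
Now compute bottom-up:
tower_moves(1) = 1
tower_moves(2) = 2 * 1 + 1 = 3
tower_moves(3) = 2 * 3 + 1 = 7
tower_moves(4) = 2 * 7 + 1 = 15
= 15


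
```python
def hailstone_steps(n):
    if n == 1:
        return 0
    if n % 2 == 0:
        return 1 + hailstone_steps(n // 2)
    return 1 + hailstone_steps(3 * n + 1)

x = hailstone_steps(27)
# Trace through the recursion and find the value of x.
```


hailstone_steps(27)
27 is odd -> 3*27+1 = 82 -> hailstone_steps(82)
82 is even -> hailstone_steps(41)
41 is odd -> 3*41+1 = 124 -> hailstone_steps(124)
124 is even -> hailstone_steps(62)
62 is even -> hailstone_steps(31)
31 is odd -> 3*31+1 = 94 -> hailstone_steps(94)
94 is even -> hailstone_steps(47)
47 is odd -> 3*47+1 = 142 -> hailstone_steps(142)
142 is even -> hailstone_steps(71)
71 is odd -> 3*71+1 = 214 -> hailstone_steps(214)
214 is even -> hailstone_steps(107)
107 is odd -> 3*107+1 = 322 -> hailstone_steps(322)
322 is even -> hailstone_steps(161)
161 is odd -> 3*161+1 = 484 -> hailstone_steps(484)
484 is even -> hailstone_steps(242)
242 is even -> hailstone_steps(121)
121 is odd -> 3*121+1 = 364 -> hailstone_steps(364)
364 is even -> hailstone_steps(182)
182 is even -> hailstone_steps(91)
91 is odd -> 3*91+1 = 274 -> hailstone_steps(274)
274 is even -> hailstone_steps(137)
137 is odd -> 3*137+1 = 412 -> hailstone_steps(412)
412 is even -> hailstone_steps(206)
206 is even -> hailstone_steps(103)
103 is odd -> 3*103+1 = 310 -> hailstone_steps(310)
310 is even -> hailstone_steps(155)
155 is odd -> 3*155+1 = 466 -> hailstone_steps(466)
466 is even -> hailstone_steps(233)
233 is odd -> 3*233+1 = 700 -> hailstone_steps(700)
700 is even -> hailstone_steps(350)
350 is even -> hailstone_steps(175)
175 is odd -> 3*175+1 = 526 -> hailstone_steps(526)
526 is even -> hailstone_steps(263)
263 is odd -> 3*263+1 = 790 -> hailstone_steps(790)
790 is even -> hailstone_steps(395)
395 is odd -> 3*395+1 = 1186 -> hailstone_steps(1186)
1186 is even -> hailstone_steps(593)
593 is odd -> 3*593+1 = 1780 -> hailstone_steps(1780)
1780 is even -> hailstone_steps(890)
890 is even -> hailstone_steps(445)
445 is odd -> 3*445+1 = 1336 -> hailstone_steps(1336)
1336 is even -> hailstone_steps(668)
668 is even -> hailstone_steps(334)
334 is even -> hailstone_steps(167)
167 is odd -> 3*167+1 = 502 -> hailstone_steps(502)
502 is even -> hailstone_steps(251)
251 is odd -> 3*251+1 = 754 -> hailstone_steps(754)
754 is even -> hailstone_steps(377)
377 is odd -> 3*377+1 = 1132 -> hailstone_steps(1132)
1132 is even -> hailstone_steps(566)
566 is even -> hailstone_steps(283)
283 is odd -> 3*283+1 = 850 -> hailstone_steps(850)
850 is even -> hailstone_steps(425)
425 is odd -> 3*425+1 = 1276 -> hailstone_steps(1276)
1276 is even -> hailstone_steps(638)
638 is even -> hailstone_steps(319)
319 is odd -> 3*319+1 = 958 -> hailstone_steps(958)
958 is even -> hailstone_steps(479)
479 is odd -> 3*479+1 = 1438 -> hailstone_steps(1438)
1438 is even -> hailstone_steps(719)
719 is odd -> 3*719+1 = 2158 -> hailstone_steps(2158)
2158 is even -> hailstone_steps(1079)
1079 is odd -> 3*1079+1 = 3238 -> hailstone_steps(3238)
3238 is even -> hailstone_steps(1619)
1619 is odd -> 3*1619+1 = 4858 -> hailstone_steps(4858)
4858 is even -> hailstone_steps(2429)
2429 is odd -> 3*2429+1 = 7288 -> hailstone_steps(7288)
7288 is even -> hailstone_steps(3644)
3644 is even -> hailstone_steps(1822)
1822 is even -> hailstone_steps(911)
911 is odd -> 3*911+1 = 2734 -> hailstone_steps(2734)
2734 is even -> hailstone_steps(1367)
1367 is odd -> 3*1367+1 = 4102 -> hailstone_steps(4102)
4102 is even -> hailstone_steps(2051)
2051 is odd -> 3*2051+1 = 6154 -> hailstone_steps(6154)
6154 is even -> hailstone_steps(3077)
3077 is odd -> 3*3077+1 = 9232 -> hailstone_steps(9232)
9232 is even -> hailstone_steps(4616)
4616 is even -> hailstone_steps(2308)
2308 is even -> hailstone_steps(1154)
1154 is even -> hailstone_steps(577)
577 is odd -> 3*577+1 = 1732 -> hailstone_steps(1732)
1732 is even -> hailstone_steps(866)
866 is even -> hailstone_steps(433)
433 is odd -> 3*433+1 = 1300 -> hailstone_steps(1300)
1300 is even -> hailstone_steps(650)
650 is even -> hailstone_steps(325)
325 is odd -> 3*325+1 = 976 -> hailstone_steps(976)
976 is even -> hailstone_steps(488)
488 is even -> hailstone_steps(244)
244 is even -> hailstone_steps(122)
122 is even -> hailstone_steps(61)
61 is odd -> 3*61+1 = 184 -> hailstone_steps(184)
184 is even -> hailstone_steps(92)
92 is even -> hailstone_steps(46)
46 is even -> hailstone_steps(23)
23 is odd -> 3*23+1 = 70 -> hailstone_steps(70)
70 is even -> hailstone_steps(35)
35 is odd -> 3*35+1 = 106 -> hailstone_steps(106)
106 is even -> hailstone_steps(53)
53 is odd -> 3*53+1 = 160 -> hailstone_steps(160)
160 is even -> hailstone_steps(80)
80 is even -> hailstone_steps(40)
40 is even -> hailstone_steps(20)
20 is even -> hailstone_steps(10)
10 is even -> hailstone_steps(5)
5 is odd -> 3*5+1 = 16 -> hailstone_steps(16)
16 is even -> hailstone_steps(8)
8 is even -> hailstone_steps(4)
4 is even -> hailstone_steps(2)
2 is even -> hailstone_steps(1)
Reached 1 after 111 steps
= 111


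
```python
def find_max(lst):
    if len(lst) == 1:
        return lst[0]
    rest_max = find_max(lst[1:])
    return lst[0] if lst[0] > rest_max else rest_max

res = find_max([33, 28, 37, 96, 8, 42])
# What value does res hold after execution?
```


find_max([33, 28, 37, 96, 8, 42])
= compare 33 with find_max([28, 37, 96, 8, 42])
= compare 28 with find_max([37, 96, 8, 42])
= compare 37 with find_max([96, 8, 42])
= compare 96 with find_max([8, 42])
= compare 8 with find_max([42])
Base: find_max([42]) = 42
compare 8 with 42: max = 42
compare 96 with 42: max = 96
compare 37 with 96: max = 96
compare 28 with 96: max = 96
compare 33 with 96: max = 96
= 96


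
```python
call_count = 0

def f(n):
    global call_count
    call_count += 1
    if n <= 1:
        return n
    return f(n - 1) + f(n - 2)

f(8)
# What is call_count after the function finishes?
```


f(8) calls f(7) and f(6); each non-base call branches into two more.
Let C(k) = total number of calls made by f(k), including the call to f(k) itself.
Base cases: C(0) = 1, C(1) = 1
Recurrence: C(k) = 1 + C(k-1) + C(k-2)
  C(2) = 1 + C(1) + C(0) = 1 + 1 + 1 = 3
  C(3) = 1 + C(2) + C(1) = 1 + 3 + 1 = 5
  C(4) = 1 + C(3) + C(2) = 1 + 5 + 3 = 9
  C(5) = 1 + C(4) + C(3) = 1 + 9 + 5 = 15
  C(6) = 1 + C(5) + C(4) = 1 + 15 + 9 = 25
  C(7) = 1 + C(6) + C(5) = 1 + 25 + 15 = 41
  C(8) = 1 + C(7) + C(6) = 1 + 41 + 25 = 67
Total calls = C(8) = 67


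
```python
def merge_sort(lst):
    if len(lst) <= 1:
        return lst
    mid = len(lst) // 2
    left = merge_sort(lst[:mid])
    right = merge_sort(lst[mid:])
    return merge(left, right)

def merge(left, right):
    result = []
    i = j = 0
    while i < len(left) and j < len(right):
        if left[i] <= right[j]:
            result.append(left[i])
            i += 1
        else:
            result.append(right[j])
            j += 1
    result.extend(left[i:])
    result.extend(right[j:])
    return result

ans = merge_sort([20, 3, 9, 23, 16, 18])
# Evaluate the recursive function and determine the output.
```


merge_sort([20, 3, 9, 23, 16, 18])
Split into [20, 3, 9] and [23, 16, 18]
Left sorted: [3, 9, 20]
Right sorted: [16, 18, 23]
Merge [3, 9, 20] and [16, 18, 23]
= [3, 9, 16, 18, 20, 23]


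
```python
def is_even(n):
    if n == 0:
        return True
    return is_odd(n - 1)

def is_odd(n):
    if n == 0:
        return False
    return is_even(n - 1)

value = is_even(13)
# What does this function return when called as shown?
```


is_even(13)
= is_odd(12)
= is_even(11)
= is_odd(10)
= is_even(9)
= is_odd(8)
= is_even(7)
= is_odd(6)
= is_even(5)
= is_odd(4)
= is_even(3)
= is_odd(2)
= is_even(1)
= is_odd(0)
n == 0: return False
= False


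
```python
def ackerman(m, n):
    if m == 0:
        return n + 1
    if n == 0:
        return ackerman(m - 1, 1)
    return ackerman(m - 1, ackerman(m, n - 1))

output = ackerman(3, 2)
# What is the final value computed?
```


ackerman(3, 2)
= ackerman(2, ackerman(3, 1))
First compute ackerman(3, 1) = 13
= ackerman(2, 13)
= 29


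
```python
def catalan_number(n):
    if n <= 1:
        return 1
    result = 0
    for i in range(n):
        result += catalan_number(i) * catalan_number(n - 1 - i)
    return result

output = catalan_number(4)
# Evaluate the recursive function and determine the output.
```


catalan_number(4)
= sum of catalan_number(i) * catalan_number(4-1-i) for i in 0..3
First compute sub-values bottom-up:
  catalan_number(0) = 1, catalan_number(1) = 1
  catalan_number(2) = 1*1 + 1*1 = 2
  catalan_number(3) = 1*2 + 1*1 + 2*1 = 5
Now catalan_number(4):
  catalan_number(0)*catalan_number(3) = 1*5 = 5
  catalan_number(1)*catalan_number(2) = 1*2 = 2
  catalan_number(2)*catalan_number(1) = 2*1 = 2
  catalan_number(3)*catalan_number(0) = 5*1 = 5
= 5 + 2 + 2 + 5
= 14


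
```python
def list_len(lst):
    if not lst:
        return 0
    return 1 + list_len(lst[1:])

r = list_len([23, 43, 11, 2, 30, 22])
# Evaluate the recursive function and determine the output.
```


list_len([23, 43, 11, 2, 30, 22])
= 1 + list_len([43, 11, 2, 30, 22])
= 1 + 1 + list_len([11, 2, 30, 22])
= 1 + 1 + 1 + list_len([2, 30, 22])
= 1 + 1 + 1 + 1 + list_len([30, 22])
= 1 + 1 + 1 + 1 + 1 + list_len([22])
= 1 + 1 + 1 + 1 + 1 + 1 + list_len([])
= 1 + 1 + 1 + 1 + 1 + 1 + 0
= 6


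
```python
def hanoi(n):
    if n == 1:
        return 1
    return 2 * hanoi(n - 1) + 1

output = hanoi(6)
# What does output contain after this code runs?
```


hanoi(6)
= 2 * hanoi(5) + 1
= 2 * (2 * hanoi(4) + 1) + 1
= 2 * (2 * (2 * hanoi(3) + 1) + 1) + 1
= 2 * (2 * (2 * (2 * hanoi(2) + 1) + 1) + 1) + 1
= 2 * (2 * (2 * (2 * (2 * hanoi(1) + 1) + 1) + 1) + 1) + 1
Now compute bottom-up:
hanoi(1) = 1
hanoi(2) = 2 * 1 + 1 = 3
hanoi(3) = 2 * 3 + 1 = 7
hanoi(4) = 2 * 7 + 1 = 15
hanoi(5) = 2 * 15 + 1 = 31
hanoi(6) = 2 * 31 + 1 = 63
= 63


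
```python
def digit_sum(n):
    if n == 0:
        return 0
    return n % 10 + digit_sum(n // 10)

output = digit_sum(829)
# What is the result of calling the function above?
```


digit_sum(829)
= 9 + digit_sum(82)
= 9 + 2 + digit_sum(8)
= 9 + 2 + 8 + digit_sum(0)
= 9 + 2 + 8 + 0
= 19


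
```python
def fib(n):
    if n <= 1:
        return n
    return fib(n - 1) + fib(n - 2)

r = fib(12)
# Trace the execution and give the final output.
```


fib(12)
= fib(11) + fib(10)
= (fib(10) + fib(9)) + fib(10)
Computing bottom-up: fib(0)=0, fib(1)=1, fib(2)=1, fib(3)=2, fib(4)=3, fib(5)=5, fib(6)=8, fib(7)=13, fib(8)=21, fib(9)=34, fib(10)=55, fib(11)=89, fib(12)=144
= 144


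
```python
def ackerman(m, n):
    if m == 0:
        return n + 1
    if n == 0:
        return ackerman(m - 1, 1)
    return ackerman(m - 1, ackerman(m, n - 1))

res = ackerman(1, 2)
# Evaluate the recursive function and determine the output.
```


ackerman(1, 2)
= ackerman(0, ackerman(1, 1))
First compute ackerman(1, 1) = 3
= ackerman(0, 3)
= 4


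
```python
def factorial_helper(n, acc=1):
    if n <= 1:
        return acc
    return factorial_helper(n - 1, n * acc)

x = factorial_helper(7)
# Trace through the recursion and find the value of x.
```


factorial_helper(7, 1)
= factorial_helper(6, 7 * 1) = factorial_helper(6, 7)
= factorial_helper(5, 6 * 7) = factorial_helper(5, 42)
= factorial_helper(4, 5 * 42) = factorial_helper(4, 210)
= factorial_helper(3, 4 * 210) = factorial_helper(3, 840)
= factorial_helper(2, 3 * 840) = factorial_helper(2, 2520)
= factorial_helper(1, 2 * 2520) = factorial_helper(1, 5040)
n <= 1, return acc = 5040


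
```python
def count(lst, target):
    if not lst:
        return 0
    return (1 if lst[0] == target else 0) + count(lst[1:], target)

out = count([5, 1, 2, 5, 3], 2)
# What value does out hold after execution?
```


count([5, 1, 2, 5, 3], 2)
lst[0]=5 != 2: 0 + count([1, 2, 5, 3], 2)
lst[0]=1 != 2: 0 + count([2, 5, 3], 2)
lst[0]=2 == 2: 1 + count([5, 3], 2)
lst[0]=5 != 2: 0 + count([3], 2)
lst[0]=3 != 2: 0 + count([], 2)
= 1


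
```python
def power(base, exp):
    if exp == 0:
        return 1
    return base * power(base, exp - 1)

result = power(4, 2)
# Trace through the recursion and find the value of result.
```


power(4, 2)
= 4 * power(4, 1)
= 4 * 4 * power(4, 0)
= 4 * 4 * 1
= 16


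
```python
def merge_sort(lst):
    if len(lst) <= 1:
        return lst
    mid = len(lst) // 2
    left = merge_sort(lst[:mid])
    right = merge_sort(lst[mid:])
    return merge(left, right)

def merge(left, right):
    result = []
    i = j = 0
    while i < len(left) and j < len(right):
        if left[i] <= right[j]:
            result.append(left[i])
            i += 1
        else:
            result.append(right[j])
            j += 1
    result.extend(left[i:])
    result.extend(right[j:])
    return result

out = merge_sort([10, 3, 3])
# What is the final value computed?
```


merge_sort([10, 3, 3])
Split into [10] and [3, 3]
Left sorted: [10]
Right sorted: [3, 3]
Merge [10] and [3, 3]
= [3, 3, 10]


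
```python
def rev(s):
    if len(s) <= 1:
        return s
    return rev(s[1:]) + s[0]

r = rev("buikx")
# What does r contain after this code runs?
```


rev("buikx")
= rev("uikx") + "b"
= rev("ikx") + "u" + "b"
= rev("kx") + "i" + "u" + "b"
= rev("x") + "k" + "i" + "u" + "b"
= "x" + "k" + "i" + "u" + "b"
= "xkiub"


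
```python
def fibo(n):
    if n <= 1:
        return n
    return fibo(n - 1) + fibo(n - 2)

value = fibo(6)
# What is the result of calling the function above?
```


fibo(6)
= fibo(5) + fibo(4)
= (fibo(4) + fibo(3)) + fibo(4)
Computing bottom-up: fibo(0)=0, fibo(1)=1, fibo(2)=1, fibo(3)=2, fibo(4)=3, fibo(5)=5, fibo(6)=8
= 8


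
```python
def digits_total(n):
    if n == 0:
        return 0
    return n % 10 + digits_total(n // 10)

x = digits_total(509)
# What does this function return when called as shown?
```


digits_total(509)
= 9 + digits_total(50)
= 9 + 0 + digits_total(5)
= 9 + 0 + 5 + digits_total(0)
= 9 + 0 + 5 + 0
= 14


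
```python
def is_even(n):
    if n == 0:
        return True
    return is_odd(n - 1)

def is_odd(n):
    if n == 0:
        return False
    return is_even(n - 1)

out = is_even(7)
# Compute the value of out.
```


is_even(7)
= is_odd(6)
= is_even(5)
= is_odd(4)
= is_even(3)
= is_odd(2)
= is_even(1)
= is_odd(0)
n == 0: return False
= False


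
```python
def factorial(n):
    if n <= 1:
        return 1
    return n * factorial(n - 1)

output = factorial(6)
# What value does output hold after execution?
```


factorial(6)
= 6 * factorial(5)
= 6 * 5 * factorial(4)
= 6 * 5 * 4 * factorial(3)
= 6 * 5 * 4 * 3 * factorial(2)
= 6 * 5 * 4 * 3 * 2 * factorial(1)
= 6 * 5 * 4 * 3 * 2 * 1
= 720


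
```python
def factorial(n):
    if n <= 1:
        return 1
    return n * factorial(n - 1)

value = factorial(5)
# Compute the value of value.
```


factorial(5)
= 5 * factorial(4)
= 5 * 4 * factorial(3)
= 5 * 4 * 3 * factorial(2)
= 5 * 4 * 3 * 2 * factorial(1)
= 5 * 4 * 3 * 2 * 1
= 120


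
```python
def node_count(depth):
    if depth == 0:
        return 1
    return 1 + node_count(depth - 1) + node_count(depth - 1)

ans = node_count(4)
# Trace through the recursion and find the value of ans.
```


node_count(4)
= 1 + node_count(3) + node_count(3)
= 1 + 2 * node_count(3)
node_count(k) = 2^(k+1) - 1
node_count(0) = 1
node_count(1) = 3
node_count(2) = 7
node_count(3) = 15
node_count(4) = 31
node_count(4) = 2^5 - 1 = 31


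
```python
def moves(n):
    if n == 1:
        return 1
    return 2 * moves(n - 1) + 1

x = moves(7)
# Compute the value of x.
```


moves(7)
= 2 * moves(6) + 1
= 2 * (2 * moves(5) + 1) + 1
= 2 * (2 * (2 * moves(4) + 1) + 1) + 1
= 2 * (2 * (2 * (2 * moves(3) + 1) + 1) + 1) + 1
= 2 * (2 * (2 * (2 * (2 * moves(2) + 1) + 1) + 1) + 1) + 1
= 2 * (2 * (2 * (2 * (2 * (2 * moves(1) + 1) + 1) + 1) + 1) + 1) + 1
Now compute bottom-up:
moves(1) = 1
moves(2) = 2 * 1 + 1 = 3
moves(3) = 2 * 3 + 1 = 7
moves(4) = 2 * 7 + 1 = 15
moves(5) = 2 * 15 + 1 = 31
moves(6) = 2 * 31 + 1 = 63
moves(7) = 2 * 63 + 1 = 127
= 127


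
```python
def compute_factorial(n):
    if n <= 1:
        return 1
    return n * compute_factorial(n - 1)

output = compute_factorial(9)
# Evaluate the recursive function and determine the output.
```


compute_factorial(9)
= 9 * compute_factorial(8)
= 9 * 8 * compute_factorial(7)
= 9 * 8 * 7 * compute_factorial(6)
= 9 * 8 * 7 * 6 * compute_factorial(5)
= 9 * 8 * 7 * 6 * 5 * compute_factorial(4)
= 9 * 8 * 7 * 6 * 5 * 4 * compute_factorial(3)
= 9 * 8 * 7 * 6 * 5 * 4 * 3 * compute_factorial(2)
= 9 * 8 * 7 * 6 * 5 * 4 * 3 * 2 * compute_factorial(1)
= 9 * 8 * 7 * 6 * 5 * 4 * 3 * 2 * 1
= 362880


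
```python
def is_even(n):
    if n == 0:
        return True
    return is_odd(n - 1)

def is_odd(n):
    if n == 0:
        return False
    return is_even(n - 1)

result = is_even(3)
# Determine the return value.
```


is_even(3)
= is_odd(2)
= is_even(1)
= is_odd(0)
n == 0: return False
= False


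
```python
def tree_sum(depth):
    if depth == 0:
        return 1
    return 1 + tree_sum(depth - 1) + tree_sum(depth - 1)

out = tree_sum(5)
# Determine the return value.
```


tree_sum(5)
= 1 + tree_sum(4) + tree_sum(4)
= 1 + 2 * tree_sum(4)
tree_sum(k) = 2^(k+1) - 1
tree_sum(0) = 1
tree_sum(1) = 3
tree_sum(2) = 7
tree_sum(3) = 15
tree_sum(4) = 31
tree_sum(5) = 2^6 - 1 = 63


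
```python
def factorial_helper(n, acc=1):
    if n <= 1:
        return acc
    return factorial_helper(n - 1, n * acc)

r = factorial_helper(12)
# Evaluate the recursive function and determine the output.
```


factorial_helper(12, 1)
= factorial_helper(11, 12 * 1) = factorial_helper(11, 12)
= factorial_helper(10, 11 * 12) = factorial_helper(10, 132)
= factorial_helper(9, 10 * 132) = factorial_helper(9, 1320)
= factorial_helper(8, 9 * 1320) = factorial_helper(8, 11880)
= factorial_helper(7, 8 * 11880) = factorial_helper(7, 95040)
= factorial_helper(6, 7 * 95040) = factorial_helper(6, 665280)
= factorial_helper(5, 6 * 665280) = factorial_helper(5, 3991680)
= factorial_helper(4, 5 * 3991680) = factorial_helper(4, 19958400)
= factorial_helper(3, 4 * 19958400) = factorial_helper(3, 79833600)
= factorial_helper(2, 3 * 79833600) = factorial_helper(2, 239500800)
= factorial_helper(1, 2 * 239500800) = factorial_helper(1, 479001600)
n <= 1, return acc = 479001600


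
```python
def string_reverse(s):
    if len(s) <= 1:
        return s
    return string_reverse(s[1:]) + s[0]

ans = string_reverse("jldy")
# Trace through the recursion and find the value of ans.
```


string_reverse("jldy")
= string_reverse("ldy") + "j"
= string_reverse("dy") + "l" + "j"
= string_reverse("y") + "d" + "l" + "j"
= "y" + "d" + "l" + "j"
= "ydlj"


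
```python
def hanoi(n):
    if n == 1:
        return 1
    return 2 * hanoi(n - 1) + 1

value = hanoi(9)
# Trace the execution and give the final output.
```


hanoi(9)
= 2 * hanoi(8) + 1
= 2 * (2 * hanoi(7) + 1) + 1
= 2 * (2 * (2 * hanoi(6) + 1) + 1) + 1
= 2 * (2 * (2 * (2 * hanoi(5) + 1) + 1) + 1) + 1
= 2 * (2 * (2 * (2 * (2 * hanoi(4) + 1) + 1) + 1) + 1) + 1
= 2 * (2 * (2 * (2 * (2 * (2 * hanoi(3) + 1) + 1) + 1) + 1) + 1) + 1
= 2 * (2 * (2 * (2 * (2 * (2 * (2 * hanoi(2) + 1) + 1) + 1) + 1) + 1) + 1) + 1
= 2 * (2 * (2 * (2 * (2 * (2 * (2 * (2 * hanoi(1) + 1) + 1) + 1) + 1) + 1) + 1) + 1) + 1
Now compute bottom-up:
hanoi(1) = 1
hanoi(2) = 2 * 1 + 1 = 3
hanoi(3) = 2 * 3 + 1 = 7
hanoi(4) = 2 * 7 + 1 = 15
hanoi(5) = 2 * 15 + 1 = 31
hanoi(6) = 2 * 31 + 1 = 63
hanoi(7) = 2 * 63 + 1 = 127
hanoi(8) = 2 * 127 + 1 = 255
hanoi(9) = 2 * 255 + 1 = 511
= 511


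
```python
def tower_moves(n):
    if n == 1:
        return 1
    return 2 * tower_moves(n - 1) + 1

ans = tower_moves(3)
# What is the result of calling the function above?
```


tower_moves(3)
= 2 * tower_moves(2) + 1
= 2 * (2 * tower_moves(1) + 1) + 1
Now compute bottom-up:
tower_moves(1) = 1
tower_moves(2) = 2 * 1 + 1 = 3
tower_moves(3) = 2 * 3 + 1 = 7
= 7


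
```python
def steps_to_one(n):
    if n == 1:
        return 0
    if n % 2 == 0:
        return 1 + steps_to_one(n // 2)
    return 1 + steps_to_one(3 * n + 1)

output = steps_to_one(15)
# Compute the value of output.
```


steps_to_one(15)
15 is odd -> 3*15+1 = 46 -> steps_to_one(46)
46 is even -> steps_to_one(23)
23 is odd -> 3*23+1 = 70 -> steps_to_one(70)
70 is even -> steps_to_one(35)
35 is odd -> 3*35+1 = 106 -> steps_to_one(106)
106 is even -> steps_to_one(53)
53 is odd -> 3*53+1 = 160 -> steps_to_one(160)
160 is even -> steps_to_one(80)
80 is even -> steps_to_one(40)
40 is even -> steps_to_one(20)
20 is even -> steps_to_one(10)
10 is even -> steps_to_one(5)
5 is odd -> 3*5+1 = 16 -> steps_to_one(16)
16 is even -> steps_to_one(8)
8 is even -> steps_to_one(4)
4 is even -> steps_to_one(2)
2 is even -> steps_to_one(1)
Reached 1 after 17 steps
= 17


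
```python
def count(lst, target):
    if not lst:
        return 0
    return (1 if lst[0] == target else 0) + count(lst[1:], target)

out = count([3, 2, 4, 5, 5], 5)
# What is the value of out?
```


count([3, 2, 4, 5, 5], 5)
lst[0]=3 != 5: 0 + count([2, 4, 5, 5], 5)
lst[0]=2 != 5: 0 + count([4, 5, 5], 5)
lst[0]=4 != 5: 0 + count([5, 5], 5)
lst[0]=5 == 5: 1 + count([5], 5)
lst[0]=5 == 5: 1 + count([], 5)
= 2


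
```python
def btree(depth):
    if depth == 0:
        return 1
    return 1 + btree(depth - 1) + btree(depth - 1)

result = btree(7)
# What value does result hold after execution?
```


btree(7)
= 1 + btree(6) + btree(6)
= 1 + 2 * btree(6)
btree(k) = 2^(k+1) - 1
btree(0) = 1
btree(1) = 3
btree(2) = 7
btree(3) = 15
btree(4) = 31
btree(7) = 2^8 - 1 = 255


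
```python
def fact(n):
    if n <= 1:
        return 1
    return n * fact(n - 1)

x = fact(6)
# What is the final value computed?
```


fact(6)
= 6 * fact(5)
= 6 * 5 * fact(4)
= 6 * 5 * 4 * fact(3)
= 6 * 5 * 4 * 3 * fact(2)
= 6 * 5 * 4 * 3 * 2 * fact(1)
= 6 * 5 * 4 * 3 * 2 * 1
= 720


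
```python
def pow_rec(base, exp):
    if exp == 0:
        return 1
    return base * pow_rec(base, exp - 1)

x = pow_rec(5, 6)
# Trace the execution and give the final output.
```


pow_rec(5, 6)
= 5 * pow_rec(5, 5)
= 5 * 5 * pow_rec(5, 4)
= 5 * 5 * 5 * pow_rec(5, 3)
= 5 * 5 * 5 * 5 * pow_rec(5, 2)
= 5 * 5 * 5 * 5 * 5 * pow_rec(5, 1)
= 5 * 5 * 5 * 5 * 5 * 5 * pow_rec(5, 0)
= 5 * 5 * 5 * 5 * 5 * 5 * 1
= 15625


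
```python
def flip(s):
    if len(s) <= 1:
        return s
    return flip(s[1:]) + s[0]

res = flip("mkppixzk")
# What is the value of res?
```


flip("mkppixzk")
= flip("kppixzk") + "m"
= flip("ppixzk") + "k" + "m"
= flip("pixzk") + "p" + "k" + "m"
= flip("ixzk") + "p" + "p" + "k" + "m"
= flip("xzk") + "i" + "p" + "p" + "k" + "m"
= flip("zk") + "x" + "i" + "p" + "p" + "k" + "m"
= flip("k") + "z" + "x" + "i" + "p" + "p" + "k" + "m"
= "k" + "z" + "x" + "i" + "p" + "p" + "k" + "m"
= "kzxippkm"


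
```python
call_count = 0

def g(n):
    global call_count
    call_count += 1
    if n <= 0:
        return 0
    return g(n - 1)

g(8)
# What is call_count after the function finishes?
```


g(8) calls g(7) calls ... calls g(0)
Total calls: 8 + 1 (for base case) = 9


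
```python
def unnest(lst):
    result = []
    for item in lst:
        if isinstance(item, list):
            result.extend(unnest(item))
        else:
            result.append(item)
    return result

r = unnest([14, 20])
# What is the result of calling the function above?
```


unnest([14, 20])
Processing each element:
  14 is not a list -> append 14
  20 is not a list -> append 20
= [14, 20]


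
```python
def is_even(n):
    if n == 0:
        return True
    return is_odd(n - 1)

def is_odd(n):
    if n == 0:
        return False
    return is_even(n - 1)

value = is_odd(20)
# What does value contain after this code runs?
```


is_odd(20)
= is_even(19)
= is_odd(18)
= is_even(17)
= is_odd(16)
= is_even(15)
= is_odd(14)
= is_even(13)
= is_odd(12)
= is_even(11)
= is_odd(10)
= is_even(9)
= is_odd(8)
= is_even(7)
= is_odd(6)
= is_even(5)
= is_odd(4)
= is_even(3)
= is_odd(2)
= is_even(1)
= is_odd(0)
n == 0: return False
= False


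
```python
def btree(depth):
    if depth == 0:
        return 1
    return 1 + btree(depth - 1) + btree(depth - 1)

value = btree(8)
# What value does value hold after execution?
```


btree(8)
= 1 + btree(7) + btree(7)
= 1 + 2 * btree(7)
btree(k) = 2^(k+1) - 1
btree(0) = 1
btree(1) = 3
btree(2) = 7
btree(3) = 15
btree(4) = 31
btree(8) = 2^9 - 1 = 511


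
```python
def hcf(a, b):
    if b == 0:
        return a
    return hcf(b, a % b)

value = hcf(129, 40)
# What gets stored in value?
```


hcf(129, 40)
= hcf(40, 129 % 40) = hcf(40, 9)
= hcf(9, 40 % 9) = hcf(9, 4)
= hcf(4, 9 % 4) = hcf(4, 1)
= hcf(1, 4 % 1) = hcf(1, 0)
b == 0, return a = 1


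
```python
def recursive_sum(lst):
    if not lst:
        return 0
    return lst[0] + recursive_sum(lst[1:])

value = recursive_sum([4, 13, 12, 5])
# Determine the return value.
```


recursive_sum([4, 13, 12, 5])
= 4 + recursive_sum([13, 12, 5])
= 4 + 13 + recursive_sum([12, 5])
= 4 + 13 + 12 + recursive_sum([5])
= 4 + 13 + 12 + 5 + recursive_sum([])
= 4 + 13 + 12 + 5 + 0
= 34


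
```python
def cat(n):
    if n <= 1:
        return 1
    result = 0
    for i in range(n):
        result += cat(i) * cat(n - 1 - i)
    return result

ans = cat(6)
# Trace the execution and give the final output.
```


cat(6)
= sum of cat(i) * cat(6-1-i) for i in 0..5
First compute sub-values bottom-up:
  cat(0) = 1, cat(1) = 1
  cat(2) = 1*1 + 1*1 = 2
  cat(3) = 1*2 + 1*1 + 2*1 = 5
  cat(4) = 1*5 + 1*2 + 2*1 + 5*1 = 14
  cat(5) = 1*14 + 1*5 + 2*2 + 5*1 + 14*1 = 42
Now cat(6):
  cat(0)*cat(5) = 1*42 = 42
  cat(1)*cat(4) = 1*14 = 14
  cat(2)*cat(3) = 2*5 = 10
  cat(3)*cat(2) = 5*2 = 10
  cat(4)*cat(1) = 14*1 = 14
  cat(5)*cat(0) = 42*1 = 42
= 42 + 14 + 10 + 10 + 14 + 42
= 132


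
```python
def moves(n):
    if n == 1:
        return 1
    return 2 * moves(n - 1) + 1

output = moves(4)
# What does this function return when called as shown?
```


moves(4)
= 2 * moves(3) + 1
= 2 * (2 * moves(2) + 1) + 1
= 2 * (2 * (2 * moves(1) + 1) + 1) + 1
Now compute bottom-up:
moves(1) = 1
moves(2) = 2 * 1 + 1 = 3
moves(3) = 2 * 3 + 1 = 7
moves(4) = 2 * 7 + 1 = 15
= 15


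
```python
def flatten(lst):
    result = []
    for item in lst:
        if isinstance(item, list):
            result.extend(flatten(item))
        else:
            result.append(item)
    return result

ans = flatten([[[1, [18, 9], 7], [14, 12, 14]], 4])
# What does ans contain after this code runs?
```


flatten([[[1, [18, 9], 7], [14, 12, 14]], 4])
Processing each element:
  [[1, [18, 9], 7], [14, 12, 14]] is a list -> flatten recursively -> [1, 18, 9, 7, 14, 12, 14]
  4 is not a list -> append 4
= [1, 18, 9, 7, 14, 12, 14, 4]


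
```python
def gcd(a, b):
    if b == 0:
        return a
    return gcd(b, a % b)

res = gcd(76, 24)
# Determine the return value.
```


gcd(76, 24)
= gcd(24, 76 % 24) = gcd(24, 4)
= gcd(4, 24 % 4) = gcd(4, 0)
b == 0, return a = 4
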